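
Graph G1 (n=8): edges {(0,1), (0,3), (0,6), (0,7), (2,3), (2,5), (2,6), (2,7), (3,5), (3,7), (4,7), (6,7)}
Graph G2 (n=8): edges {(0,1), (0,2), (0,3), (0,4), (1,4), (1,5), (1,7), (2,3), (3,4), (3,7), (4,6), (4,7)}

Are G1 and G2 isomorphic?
Yes, isomorphic

The graphs are isomorphic.
One valid mapping φ: V(G1) → V(G2): 0→1, 1→5, 2→3, 3→0, 4→6, 5→2, 6→7, 7→4

Verify φ preserves adjacency — for each edge of G1, its image is an edge of G2:
  (0,1) → (φ(0),φ(1)) = (1,5) ∈ E(G2) ✓
  (0,3) → (φ(0),φ(3)) = (0,1) ∈ E(G2) ✓
  (0,6) → (φ(0),φ(6)) = (1,7) ∈ E(G2) ✓
  (0,7) → (φ(0),φ(7)) = (1,4) ∈ E(G2) ✓
  (2,3) → (φ(2),φ(3)) = (0,3) ∈ E(G2) ✓
  (2,5) → (φ(2),φ(5)) = (2,3) ∈ E(G2) ✓
  (2,6) → (φ(2),φ(6)) = (3,7) ∈ E(G2) ✓
  (2,7) → (φ(2),φ(7)) = (3,4) ∈ E(G2) ✓
  (3,5) → (φ(3),φ(5)) = (0,2) ∈ E(G2) ✓
  (3,7) → (φ(3),φ(7)) = (0,4) ∈ E(G2) ✓
  (4,7) → (φ(4),φ(7)) = (4,6) ∈ E(G2) ✓
  (6,7) → (φ(6),φ(7)) = (4,7) ∈ E(G2) ✓
All 12 edges of G1 map to edges of G2, and |E(G1)| = |E(G2)| = 12, so φ is a bijection on edges as well as vertices. Hence G1 ≅ G2.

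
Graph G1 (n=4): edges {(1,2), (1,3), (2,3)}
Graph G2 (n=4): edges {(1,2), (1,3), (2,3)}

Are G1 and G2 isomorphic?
Yes, isomorphic

The graphs are isomorphic.
One valid mapping φ: V(G1) → V(G2): 0→0, 1→1, 2→2, 3→3

Verify φ preserves adjacency — for each edge of G1, its image is an edge of G2:
  (1,2) → (φ(1),φ(2)) = (1,2) ∈ E(G2) ✓
  (1,3) → (φ(1),φ(3)) = (1,3) ∈ E(G2) ✓
  (2,3) → (φ(2),φ(3)) = (2,3) ∈ E(G2) ✓
All 3 edges of G1 map to edges of G2, and |E(G1)| = |E(G2)| = 3, so φ is a bijection on edges as well as vertices. Hence G1 ≅ G2.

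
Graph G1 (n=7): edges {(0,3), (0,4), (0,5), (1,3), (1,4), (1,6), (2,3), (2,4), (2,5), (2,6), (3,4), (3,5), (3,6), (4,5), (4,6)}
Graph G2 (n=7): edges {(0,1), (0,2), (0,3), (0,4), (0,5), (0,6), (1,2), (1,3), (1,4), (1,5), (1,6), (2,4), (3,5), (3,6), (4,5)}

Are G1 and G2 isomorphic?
Yes, isomorphic

The graphs are isomorphic.
One valid mapping φ: V(G1) → V(G2): 0→2, 1→6, 2→5, 3→0, 4→1, 5→4, 6→3

Verify φ preserves adjacency — for each edge of G1, its image is an edge of G2:
  (0,3) → (φ(0),φ(3)) = (0,2) ∈ E(G2) ✓
  (0,4) → (φ(0),φ(4)) = (1,2) ∈ E(G2) ✓
  (0,5) → (φ(0),φ(5)) = (2,4) ∈ E(G2) ✓
  (1,3) → (φ(1),φ(3)) = (0,6) ∈ E(G2) ✓
  (1,4) → (φ(1),φ(4)) = (1,6) ∈ E(G2) ✓
  (1,6) → (φ(1),φ(6)) = (3,6) ∈ E(G2) ✓
  (2,3) → (φ(2),φ(3)) = (0,5) ∈ E(G2) ✓
  (2,4) → (φ(2),φ(4)) = (1,5) ∈ E(G2) ✓
  (2,5) → (φ(2),φ(5)) = (4,5) ∈ E(G2) ✓
  (2,6) → (φ(2),φ(6)) = (3,5) ∈ E(G2) ✓
  (3,4) → (φ(3),φ(4)) = (0,1) ∈ E(G2) ✓
  (3,5) → (φ(3),φ(5)) = (0,4) ∈ E(G2) ✓
  (3,6) → (φ(3),φ(6)) = (0,3) ∈ E(G2) ✓
  (4,5) → (φ(4),φ(5)) = (1,4) ∈ E(G2) ✓
  (4,6) → (φ(4),φ(6)) = (1,3) ∈ E(G2) ✓
All 15 edges of G1 map to edges of G2, and |E(G1)| = |E(G2)| = 15, so φ is a bijection on edges as well as vertices. Hence G1 ≅ G2.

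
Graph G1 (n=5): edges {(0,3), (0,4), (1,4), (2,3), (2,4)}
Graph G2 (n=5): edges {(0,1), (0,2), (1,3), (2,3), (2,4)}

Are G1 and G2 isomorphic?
Yes, isomorphic

The graphs are isomorphic.
One valid mapping φ: V(G1) → V(G2): 0→3, 1→4, 2→0, 3→1, 4→2

Verify φ preserves adjacency — for each edge of G1, its image is an edge of G2:
  (0,3) → (φ(0),φ(3)) = (1,3) ∈ E(G2) ✓
  (0,4) → (φ(0),φ(4)) = (2,3) ∈ E(G2) ✓
  (1,4) → (φ(1),φ(4)) = (2,4) ∈ E(G2) ✓
  (2,3) → (φ(2),φ(3)) = (0,1) ∈ E(G2) ✓
  (2,4) → (φ(2),φ(4)) = (0,2) ∈ E(G2) ✓
All 5 edges of G1 map to edges of G2, and |E(G1)| = |E(G2)| = 5, so φ is a bijection on edges as well as vertices. Hence G1 ≅ G2.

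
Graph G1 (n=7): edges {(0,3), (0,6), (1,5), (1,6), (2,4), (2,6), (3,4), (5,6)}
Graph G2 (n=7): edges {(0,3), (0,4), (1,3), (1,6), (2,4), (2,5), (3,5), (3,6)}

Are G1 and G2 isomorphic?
Yes, isomorphic

The graphs are isomorphic.
One valid mapping φ: V(G1) → V(G2): 0→5, 1→1, 2→0, 3→2, 4→4, 5→6, 6→3

Verify φ preserves adjacency — for each edge of G1, its image is an edge of G2:
  (0,3) → (φ(0),φ(3)) = (2,5) ∈ E(G2) ✓
  (0,6) → (φ(0),φ(6)) = (3,5) ∈ E(G2) ✓
  (1,5) → (φ(1),φ(5)) = (1,6) ∈ E(G2) ✓
  (1,6) → (φ(1),φ(6)) = (1,3) ∈ E(G2) ✓
  (2,4) → (φ(2),φ(4)) = (0,4) ∈ E(G2) ✓
  (2,6) → (φ(2),φ(6)) = (0,3) ∈ E(G2) ✓
  (3,4) → (φ(3),φ(4)) = (2,4) ∈ E(G2) ✓
  (5,6) → (φ(5),φ(6)) = (3,6) ∈ E(G2) ✓
All 8 edges of G1 map to edges of G2, and |E(G1)| = |E(G2)| = 8, so φ is a bijection on edges as well as vertices. Hence G1 ≅ G2.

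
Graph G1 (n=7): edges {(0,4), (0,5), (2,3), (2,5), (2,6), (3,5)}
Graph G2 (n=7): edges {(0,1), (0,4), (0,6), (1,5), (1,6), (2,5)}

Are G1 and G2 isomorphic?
Yes, isomorphic

The graphs are isomorphic.
One valid mapping φ: V(G1) → V(G2): 0→5, 1→3, 2→0, 3→6, 4→2, 5→1, 6→4

Verify φ preserves adjacency — for each edge of G1, its image is an edge of G2:
  (0,4) → (φ(0),φ(4)) = (2,5) ∈ E(G2) ✓
  (0,5) → (φ(0),φ(5)) = (1,5) ∈ E(G2) ✓
  (2,3) → (φ(2),φ(3)) = (0,6) ∈ E(G2) ✓
  (2,5) → (φ(2),φ(5)) = (0,1) ∈ E(G2) ✓
  (2,6) → (φ(2),φ(6)) = (0,4) ∈ E(G2) ✓
  (3,5) → (φ(3),φ(5)) = (1,6) ∈ E(G2) ✓
All 6 edges of G1 map to edges of G2, and |E(G1)| = |E(G2)| = 6, so φ is a bijection on edges as well as vertices. Hence G1 ≅ G2.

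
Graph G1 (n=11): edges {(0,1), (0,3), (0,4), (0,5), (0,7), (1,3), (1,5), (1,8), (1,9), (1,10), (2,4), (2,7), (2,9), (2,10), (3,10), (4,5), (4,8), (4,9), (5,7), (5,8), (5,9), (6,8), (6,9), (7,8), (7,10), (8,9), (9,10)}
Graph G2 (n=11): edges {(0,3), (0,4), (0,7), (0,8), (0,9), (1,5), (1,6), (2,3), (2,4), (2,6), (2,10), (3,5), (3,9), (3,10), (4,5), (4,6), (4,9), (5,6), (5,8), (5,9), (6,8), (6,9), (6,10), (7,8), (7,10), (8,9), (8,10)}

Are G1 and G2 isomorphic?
Yes, isomorphic

The graphs are isomorphic.
One valid mapping φ: V(G1) → V(G2): 0→0, 1→8, 2→2, 3→7, 4→4, 5→9, 6→1, 7→3, 8→5, 9→6, 10→10

Verify φ preserves adjacency — for each edge of G1, its image is an edge of G2:
  (0,1) → (φ(0),φ(1)) = (0,8) ∈ E(G2) ✓
  (0,3) → (φ(0),φ(3)) = (0,7) ∈ E(G2) ✓
  (0,4) → (φ(0),φ(4)) = (0,4) ∈ E(G2) ✓
  (0,5) → (φ(0),φ(5)) = (0,9) ∈ E(G2) ✓
  (0,7) → (φ(0),φ(7)) = (0,3) ∈ E(G2) ✓
  (1,3) → (φ(1),φ(3)) = (7,8) ∈ E(G2) ✓
  (1,5) → (φ(1),φ(5)) = (8,9) ∈ E(G2) ✓
  (1,8) → (φ(1),φ(8)) = (5,8) ∈ E(G2) ✓
  (1,9) → (φ(1),φ(9)) = (6,8) ∈ E(G2) ✓
  (1,10) → (φ(1),φ(10)) = (8,10) ∈ E(G2) ✓
  (2,4) → (φ(2),φ(4)) = (2,4) ∈ E(G2) ✓
  (2,7) → (φ(2),φ(7)) = (2,3) ∈ E(G2) ✓
  (2,9) → (φ(2),φ(9)) = (2,6) ∈ E(G2) ✓
  (2,10) → (φ(2),φ(10)) = (2,10) ∈ E(G2) ✓
  (3,10) → (φ(3),φ(10)) = (7,10) ∈ E(G2) ✓
  (4,5) → (φ(4),φ(5)) = (4,9) ∈ E(G2) ✓
  (4,8) → (φ(4),φ(8)) = (4,5) ∈ E(G2) ✓
  (4,9) → (φ(4),φ(9)) = (4,6) ∈ E(G2) ✓
  (5,7) → (φ(5),φ(7)) = (3,9) ∈ E(G2) ✓
  (5,8) → (φ(5),φ(8)) = (5,9) ∈ E(G2) ✓
  (5,9) → (φ(5),φ(9)) = (6,9) ∈ E(G2) ✓
  (6,8) → (φ(6),φ(8)) = (1,5) ∈ E(G2) ✓
  (6,9) → (φ(6),φ(9)) = (1,6) ∈ E(G2) ✓
  (7,8) → (φ(7),φ(8)) = (3,5) ∈ E(G2) ✓
  (7,10) → (φ(7),φ(10)) = (3,10) ∈ E(G2) ✓
  (8,9) → (φ(8),φ(9)) = (5,6) ∈ E(G2) ✓
  (9,10) → (φ(9),φ(10)) = (6,10) ∈ E(G2) ✓
All 27 edges of G1 map to edges of G2, and |E(G1)| = |E(G2)| = 27, so φ is a bijection on edges as well as vertices. Hence G1 ≅ G2.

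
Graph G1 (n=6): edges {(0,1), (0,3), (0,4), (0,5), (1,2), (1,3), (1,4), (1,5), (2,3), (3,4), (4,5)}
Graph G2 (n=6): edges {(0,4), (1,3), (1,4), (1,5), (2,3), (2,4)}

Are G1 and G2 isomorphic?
No, not isomorphic

The graphs are NOT isomorphic.

Counting triangles (3-cliques): G1 has 8, G2 has 0.
Triangle count is an isomorphism invariant, so differing triangle counts rule out isomorphism.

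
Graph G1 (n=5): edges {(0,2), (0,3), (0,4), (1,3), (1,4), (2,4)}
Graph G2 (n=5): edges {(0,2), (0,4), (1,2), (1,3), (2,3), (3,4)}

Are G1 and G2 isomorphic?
Yes, isomorphic

The graphs are isomorphic.
One valid mapping φ: V(G1) → V(G2): 0→2, 1→4, 2→1, 3→0, 4→3

Verify φ preserves adjacency — for each edge of G1, its image is an edge of G2:
  (0,2) → (φ(0),φ(2)) = (1,2) ∈ E(G2) ✓
  (0,3) → (φ(0),φ(3)) = (0,2) ∈ E(G2) ✓
  (0,4) → (φ(0),φ(4)) = (2,3) ∈ E(G2) ✓
  (1,3) → (φ(1),φ(3)) = (0,4) ∈ E(G2) ✓
  (1,4) → (φ(1),φ(4)) = (3,4) ∈ E(G2) ✓
  (2,4) → (φ(2),φ(4)) = (1,3) ∈ E(G2) ✓
All 6 edges of G1 map to edges of G2, and |E(G1)| = |E(G2)| = 6, so φ is a bijection on edges as well as vertices. Hence G1 ≅ G2.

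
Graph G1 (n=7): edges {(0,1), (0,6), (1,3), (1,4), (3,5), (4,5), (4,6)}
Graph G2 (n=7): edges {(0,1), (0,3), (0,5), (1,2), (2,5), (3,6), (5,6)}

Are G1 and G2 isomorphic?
Yes, isomorphic

The graphs are isomorphic.
One valid mapping φ: V(G1) → V(G2): 0→2, 1→5, 2→4, 3→6, 4→0, 5→3, 6→1

Verify φ preserves adjacency — for each edge of G1, its image is an edge of G2:
  (0,1) → (φ(0),φ(1)) = (2,5) ∈ E(G2) ✓
  (0,6) → (φ(0),φ(6)) = (1,2) ∈ E(G2) ✓
  (1,3) → (φ(1),φ(3)) = (5,6) ∈ E(G2) ✓
  (1,4) → (φ(1),φ(4)) = (0,5) ∈ E(G2) ✓
  (3,5) → (φ(3),φ(5)) = (3,6) ∈ E(G2) ✓
  (4,5) → (φ(4),φ(5)) = (0,3) ∈ E(G2) ✓
  (4,6) → (φ(4),φ(6)) = (0,1) ∈ E(G2) ✓
All 7 edges of G1 map to edges of G2, and |E(G1)| = |E(G2)| = 7, so φ is a bijection on edges as well as vertices. Hence G1 ≅ G2.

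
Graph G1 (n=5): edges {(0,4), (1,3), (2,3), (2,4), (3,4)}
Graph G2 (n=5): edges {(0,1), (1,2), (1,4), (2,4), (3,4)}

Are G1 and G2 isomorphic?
Yes, isomorphic

The graphs are isomorphic.
One valid mapping φ: V(G1) → V(G2): 0→3, 1→0, 2→2, 3→1, 4→4

Verify φ preserves adjacency — for each edge of G1, its image is an edge of G2:
  (0,4) → (φ(0),φ(4)) = (3,4) ∈ E(G2) ✓
  (1,3) → (φ(1),φ(3)) = (0,1) ∈ E(G2) ✓
  (2,3) → (φ(2),φ(3)) = (1,2) ∈ E(G2) ✓
  (2,4) → (φ(2),φ(4)) = (2,4) ∈ E(G2) ✓
  (3,4) → (φ(3),φ(4)) = (1,4) ∈ E(G2) ✓
All 5 edges of G1 map to edges of G2, and |E(G1)| = |E(G2)| = 5, so φ is a bijection on edges as well as vertices. Hence G1 ≅ G2.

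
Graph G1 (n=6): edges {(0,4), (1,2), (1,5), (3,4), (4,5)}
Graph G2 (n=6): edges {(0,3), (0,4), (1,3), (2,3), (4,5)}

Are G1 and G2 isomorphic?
Yes, isomorphic

The graphs are isomorphic.
One valid mapping φ: V(G1) → V(G2): 0→2, 1→4, 2→5, 3→1, 4→3, 5→0

Verify φ preserves adjacency — for each edge of G1, its image is an edge of G2:
  (0,4) → (φ(0),φ(4)) = (2,3) ∈ E(G2) ✓
  (1,2) → (φ(1),φ(2)) = (4,5) ∈ E(G2) ✓
  (1,5) → (φ(1),φ(5)) = (0,4) ∈ E(G2) ✓
  (3,4) → (φ(3),φ(4)) = (1,3) ∈ E(G2) ✓
  (4,5) → (φ(4),φ(5)) = (0,3) ∈ E(G2) ✓
All 5 edges of G1 map to edges of G2, and |E(G1)| = |E(G2)| = 5, so φ is a bijection on edges as well as vertices. Hence G1 ≅ G2.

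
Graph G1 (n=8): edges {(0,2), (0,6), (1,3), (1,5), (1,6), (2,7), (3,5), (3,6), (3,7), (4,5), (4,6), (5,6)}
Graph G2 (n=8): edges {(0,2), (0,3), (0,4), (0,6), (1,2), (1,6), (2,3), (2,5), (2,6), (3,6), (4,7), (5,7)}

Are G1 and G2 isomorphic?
Yes, isomorphic

The graphs are isomorphic.
One valid mapping φ: V(G1) → V(G2): 0→5, 1→3, 2→7, 3→0, 4→1, 5→6, 6→2, 7→4

Verify φ preserves adjacency — for each edge of G1, its image is an edge of G2:
  (0,2) → (φ(0),φ(2)) = (5,7) ∈ E(G2) ✓
  (0,6) → (φ(0),φ(6)) = (2,5) ∈ E(G2) ✓
  (1,3) → (φ(1),φ(3)) = (0,3) ∈ E(G2) ✓
  (1,5) → (φ(1),φ(5)) = (3,6) ∈ E(G2) ✓
  (1,6) → (φ(1),φ(6)) = (2,3) ∈ E(G2) ✓
  (2,7) → (φ(2),φ(7)) = (4,7) ∈ E(G2) ✓
  (3,5) → (φ(3),φ(5)) = (0,6) ∈ E(G2) ✓
  (3,6) → (φ(3),φ(6)) = (0,2) ∈ E(G2) ✓
  (3,7) → (φ(3),φ(7)) = (0,4) ∈ E(G2) ✓
  (4,5) → (φ(4),φ(5)) = (1,6) ∈ E(G2) ✓
  (4,6) → (φ(4),φ(6)) = (1,2) ∈ E(G2) ✓
  (5,6) → (φ(5),φ(6)) = (2,6) ∈ E(G2) ✓
All 12 edges of G1 map to edges of G2, and |E(G1)| = |E(G2)| = 12, so φ is a bijection on edges as well as vertices. Hence G1 ≅ G2.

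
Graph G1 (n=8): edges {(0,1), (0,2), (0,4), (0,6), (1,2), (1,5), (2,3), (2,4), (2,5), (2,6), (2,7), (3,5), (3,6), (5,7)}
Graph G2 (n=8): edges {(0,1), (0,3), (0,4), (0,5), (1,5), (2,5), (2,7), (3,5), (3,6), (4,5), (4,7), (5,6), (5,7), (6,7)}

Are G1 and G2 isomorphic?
Yes, isomorphic

The graphs are isomorphic.
One valid mapping φ: V(G1) → V(G2): 0→0, 1→4, 2→5, 3→6, 4→1, 5→7, 6→3, 7→2

Verify φ preserves adjacency — for each edge of G1, its image is an edge of G2:
  (0,1) → (φ(0),φ(1)) = (0,4) ∈ E(G2) ✓
  (0,2) → (φ(0),φ(2)) = (0,5) ∈ E(G2) ✓
  (0,4) → (φ(0),φ(4)) = (0,1) ∈ E(G2) ✓
  (0,6) → (φ(0),φ(6)) = (0,3) ∈ E(G2) ✓
  (1,2) → (φ(1),φ(2)) = (4,5) ∈ E(G2) ✓
  (1,5) → (φ(1),φ(5)) = (4,7) ∈ E(G2) ✓
  (2,3) → (φ(2),φ(3)) = (5,6) ∈ E(G2) ✓
  (2,4) → (φ(2),φ(4)) = (1,5) ∈ E(G2) ✓
  (2,5) → (φ(2),φ(5)) = (5,7) ∈ E(G2) ✓
  (2,6) → (φ(2),φ(6)) = (3,5) ∈ E(G2) ✓
  (2,7) → (φ(2),φ(7)) = (2,5) ∈ E(G2) ✓
  (3,5) → (φ(3),φ(5)) = (6,7) ∈ E(G2) ✓
  (3,6) → (φ(3),φ(6)) = (3,6) ∈ E(G2) ✓
  (5,7) → (φ(5),φ(7)) = (2,7) ∈ E(G2) ✓
All 14 edges of G1 map to edges of G2, and |E(G1)| = |E(G2)| = 14, so φ is a bijection on edges as well as vertices. Hence G1 ≅ G2.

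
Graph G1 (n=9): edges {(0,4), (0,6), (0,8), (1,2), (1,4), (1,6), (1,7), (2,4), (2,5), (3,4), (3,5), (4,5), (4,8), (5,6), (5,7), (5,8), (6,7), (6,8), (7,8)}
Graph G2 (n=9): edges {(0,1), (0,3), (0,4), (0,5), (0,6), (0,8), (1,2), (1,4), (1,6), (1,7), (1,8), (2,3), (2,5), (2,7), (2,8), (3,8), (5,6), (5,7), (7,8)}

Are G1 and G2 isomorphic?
Yes, isomorphic

The graphs are isomorphic.
One valid mapping φ: V(G1) → V(G2): 0→3, 1→5, 2→6, 3→4, 4→0, 5→1, 6→2, 7→7, 8→8

Verify φ preserves adjacency — for each edge of G1, its image is an edge of G2:
  (0,4) → (φ(0),φ(4)) = (0,3) ∈ E(G2) ✓
  (0,6) → (φ(0),φ(6)) = (2,3) ∈ E(G2) ✓
  (0,8) → (φ(0),φ(8)) = (3,8) ∈ E(G2) ✓
  (1,2) → (φ(1),φ(2)) = (5,6) ∈ E(G2) ✓
  (1,4) → (φ(1),φ(4)) = (0,5) ∈ E(G2) ✓
  (1,6) → (φ(1),φ(6)) = (2,5) ∈ E(G2) ✓
  (1,7) → (φ(1),φ(7)) = (5,7) ∈ E(G2) ✓
  (2,4) → (φ(2),φ(4)) = (0,6) ∈ E(G2) ✓
  (2,5) → (φ(2),φ(5)) = (1,6) ∈ E(G2) ✓
  (3,4) → (φ(3),φ(4)) = (0,4) ∈ E(G2) ✓
  (3,5) → (φ(3),φ(5)) = (1,4) ∈ E(G2) ✓
  (4,5) → (φ(4),φ(5)) = (0,1) ∈ E(G2) ✓
  (4,8) → (φ(4),φ(8)) = (0,8) ∈ E(G2) ✓
  (5,6) → (φ(5),φ(6)) = (1,2) ∈ E(G2) ✓
  (5,7) → (φ(5),φ(7)) = (1,7) ∈ E(G2) ✓
  (5,8) → (φ(5),φ(8)) = (1,8) ∈ E(G2) ✓
  (6,7) → (φ(6),φ(7)) = (2,7) ∈ E(G2) ✓
  (6,8) → (φ(6),φ(8)) = (2,8) ∈ E(G2) ✓
  (7,8) → (φ(7),φ(8)) = (7,8) ∈ E(G2) ✓
All 19 edges of G1 map to edges of G2, and |E(G1)| = |E(G2)| = 19, so φ is a bijection on edges as well as vertices. Hence G1 ≅ G2.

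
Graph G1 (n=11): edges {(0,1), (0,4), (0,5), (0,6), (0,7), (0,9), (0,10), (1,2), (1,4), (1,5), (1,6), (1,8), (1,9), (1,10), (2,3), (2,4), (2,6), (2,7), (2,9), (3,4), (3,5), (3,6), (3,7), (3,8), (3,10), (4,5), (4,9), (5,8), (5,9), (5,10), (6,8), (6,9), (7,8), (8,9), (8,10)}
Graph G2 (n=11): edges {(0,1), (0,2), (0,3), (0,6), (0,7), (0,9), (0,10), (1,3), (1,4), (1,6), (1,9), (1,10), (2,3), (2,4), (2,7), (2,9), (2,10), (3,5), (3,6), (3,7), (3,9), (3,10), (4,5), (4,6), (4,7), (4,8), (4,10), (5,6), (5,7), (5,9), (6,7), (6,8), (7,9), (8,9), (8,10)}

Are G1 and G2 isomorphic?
Yes, isomorphic

The graphs are isomorphic.
One valid mapping φ: V(G1) → V(G2): 0→9, 1→3, 2→10, 3→4, 4→2, 5→7, 6→1, 7→8, 8→6, 9→0, 10→5

Verify φ preserves adjacency — for each edge of G1, its image is an edge of G2:
  (0,1) → (φ(0),φ(1)) = (3,9) ∈ E(G2) ✓
  (0,4) → (φ(0),φ(4)) = (2,9) ∈ E(G2) ✓
  (0,5) → (φ(0),φ(5)) = (7,9) ∈ E(G2) ✓
  (0,6) → (φ(0),φ(6)) = (1,9) ∈ E(G2) ✓
  (0,7) → (φ(0),φ(7)) = (8,9) ∈ E(G2) ✓
  (0,9) → (φ(0),φ(9)) = (0,9) ∈ E(G2) ✓
  (0,10) → (φ(0),φ(10)) = (5,9) ∈ E(G2) ✓
  (1,2) → (φ(1),φ(2)) = (3,10) ∈ E(G2) ✓
  (1,4) → (φ(1),φ(4)) = (2,3) ∈ E(G2) ✓
  (1,5) → (φ(1),φ(5)) = (3,7) ∈ E(G2) ✓
  (1,6) → (φ(1),φ(6)) = (1,3) ∈ E(G2) ✓
  (1,8) → (φ(1),φ(8)) = (3,6) ∈ E(G2) ✓
  (1,9) → (φ(1),φ(9)) = (0,3) ∈ E(G2) ✓
  (1,10) → (φ(1),φ(10)) = (3,5) ∈ E(G2) ✓
  (2,3) → (φ(2),φ(3)) = (4,10) ∈ E(G2) ✓
  (2,4) → (φ(2),φ(4)) = (2,10) ∈ E(G2) ✓
  (2,6) → (φ(2),φ(6)) = (1,10) ∈ E(G2) ✓
  (2,7) → (φ(2),φ(7)) = (8,10) ∈ E(G2) ✓
  (2,9) → (φ(2),φ(9)) = (0,10) ∈ E(G2) ✓
  (3,4) → (φ(3),φ(4)) = (2,4) ∈ E(G2) ✓
  (3,5) → (φ(3),φ(5)) = (4,7) ∈ E(G2) ✓
  (3,6) → (φ(3),φ(6)) = (1,4) ∈ E(G2) ✓
  (3,7) → (φ(3),φ(7)) = (4,8) ∈ E(G2) ✓
  (3,8) → (φ(3),φ(8)) = (4,6) ∈ E(G2) ✓
  (3,10) → (φ(3),φ(10)) = (4,5) ∈ E(G2) ✓
  (4,5) → (φ(4),φ(5)) = (2,7) ∈ E(G2) ✓
  (4,9) → (φ(4),φ(9)) = (0,2) ∈ E(G2) ✓
  (5,8) → (φ(5),φ(8)) = (6,7) ∈ E(G2) ✓
  (5,9) → (φ(5),φ(9)) = (0,7) ∈ E(G2) ✓
  (5,10) → (φ(5),φ(10)) = (5,7) ∈ E(G2) ✓
  (6,8) → (φ(6),φ(8)) = (1,6) ∈ E(G2) ✓
  (6,9) → (φ(6),φ(9)) = (0,1) ∈ E(G2) ✓
  (7,8) → (φ(7),φ(8)) = (6,8) ∈ E(G2) ✓
  (8,9) → (φ(8),φ(9)) = (0,6) ∈ E(G2) ✓
  (8,10) → (φ(8),φ(10)) = (5,6) ∈ E(G2) ✓
All 35 edges of G1 map to edges of G2, and |E(G1)| = |E(G2)| = 35, so φ is a bijection on edges as well as vertices. Hence G1 ≅ G2.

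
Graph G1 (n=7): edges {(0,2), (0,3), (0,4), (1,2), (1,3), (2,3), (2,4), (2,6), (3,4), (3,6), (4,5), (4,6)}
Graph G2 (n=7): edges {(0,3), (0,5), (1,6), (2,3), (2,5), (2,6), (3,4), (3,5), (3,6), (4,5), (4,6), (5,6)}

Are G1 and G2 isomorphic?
Yes, isomorphic

The graphs are isomorphic.
One valid mapping φ: V(G1) → V(G2): 0→4, 1→0, 2→5, 3→3, 4→6, 5→1, 6→2

Verify φ preserves adjacency — for each edge of G1, its image is an edge of G2:
  (0,2) → (φ(0),φ(2)) = (4,5) ∈ E(G2) ✓
  (0,3) → (φ(0),φ(3)) = (3,4) ∈ E(G2) ✓
  (0,4) → (φ(0),φ(4)) = (4,6) ∈ E(G2) ✓
  (1,2) → (φ(1),φ(2)) = (0,5) ∈ E(G2) ✓
  (1,3) → (φ(1),φ(3)) = (0,3) ∈ E(G2) ✓
  (2,3) → (φ(2),φ(3)) = (3,5) ∈ E(G2) ✓
  (2,4) → (φ(2),φ(4)) = (5,6) ∈ E(G2) ✓
  (2,6) → (φ(2),φ(6)) = (2,5) ∈ E(G2) ✓
  (3,4) → (φ(3),φ(4)) = (3,6) ∈ E(G2) ✓
  (3,6) → (φ(3),φ(6)) = (2,3) ∈ E(G2) ✓
  (4,5) → (φ(4),φ(5)) = (1,6) ∈ E(G2) ✓
  (4,6) → (φ(4),φ(6)) = (2,6) ∈ E(G2) ✓
All 12 edges of G1 map to edges of G2, and |E(G1)| = |E(G2)| = 12, so φ is a bijection on edges as well as vertices. Hence G1 ≅ G2.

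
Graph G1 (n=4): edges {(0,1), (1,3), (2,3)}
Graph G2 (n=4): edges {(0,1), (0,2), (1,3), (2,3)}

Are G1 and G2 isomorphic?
No, not isomorphic

The graphs are NOT isomorphic.

Degrees in G1: deg(0)=1, deg(1)=2, deg(2)=1, deg(3)=2.
Sorted degree sequence of G1: [2, 2, 1, 1].
Degrees in G2: deg(0)=2, deg(1)=2, deg(2)=2, deg(3)=2.
Sorted degree sequence of G2: [2, 2, 2, 2].
The (sorted) degree sequence is an isomorphism invariant, so since G1 and G2 have different degree sequences they cannot be isomorphic.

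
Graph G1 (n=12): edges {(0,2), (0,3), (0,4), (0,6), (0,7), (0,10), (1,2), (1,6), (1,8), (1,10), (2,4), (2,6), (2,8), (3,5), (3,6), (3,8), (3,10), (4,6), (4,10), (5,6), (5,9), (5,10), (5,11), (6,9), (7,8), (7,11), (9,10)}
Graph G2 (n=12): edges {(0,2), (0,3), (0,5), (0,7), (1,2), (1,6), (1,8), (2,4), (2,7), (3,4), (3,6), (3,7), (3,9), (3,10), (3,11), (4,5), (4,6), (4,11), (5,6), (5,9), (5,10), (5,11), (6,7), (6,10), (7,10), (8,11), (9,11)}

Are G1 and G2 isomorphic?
Yes, isomorphic

The graphs are isomorphic.
One valid mapping φ: V(G1) → V(G2): 0→6, 1→0, 2→7, 3→4, 4→10, 5→11, 6→3, 7→1, 8→2, 9→9, 10→5, 11→8

Verify φ preserves adjacency — for each edge of G1, its image is an edge of G2:
  (0,2) → (φ(0),φ(2)) = (6,7) ∈ E(G2) ✓
  (0,3) → (φ(0),φ(3)) = (4,6) ∈ E(G2) ✓
  (0,4) → (φ(0),φ(4)) = (6,10) ∈ E(G2) ✓
  (0,6) → (φ(0),φ(6)) = (3,6) ∈ E(G2) ✓
  (0,7) → (φ(0),φ(7)) = (1,6) ∈ E(G2) ✓
  (0,10) → (φ(0),φ(10)) = (5,6) ∈ E(G2) ✓
  (1,2) → (φ(1),φ(2)) = (0,7) ∈ E(G2) ✓
  (1,6) → (φ(1),φ(6)) = (0,3) ∈ E(G2) ✓
  (1,8) → (φ(1),φ(8)) = (0,2) ∈ E(G2) ✓
  (1,10) → (φ(1),φ(10)) = (0,5) ∈ E(G2) ✓
  (2,4) → (φ(2),φ(4)) = (7,10) ∈ E(G2) ✓
  (2,6) → (φ(2),φ(6)) = (3,7) ∈ E(G2) ✓
  (2,8) → (φ(2),φ(8)) = (2,7) ∈ E(G2) ✓
  (3,5) → (φ(3),φ(5)) = (4,11) ∈ E(G2) ✓
  (3,6) → (φ(3),φ(6)) = (3,4) ∈ E(G2) ✓
  (3,8) → (φ(3),φ(8)) = (2,4) ∈ E(G2) ✓
  (3,10) → (φ(3),φ(10)) = (4,5) ∈ E(G2) ✓
  (4,6) → (φ(4),φ(6)) = (3,10) ∈ E(G2) ✓
  (4,10) → (φ(4),φ(10)) = (5,10) ∈ E(G2) ✓
  (5,6) → (φ(5),φ(6)) = (3,11) ∈ E(G2) ✓
  (5,9) → (φ(5),φ(9)) = (9,11) ∈ E(G2) ✓
  (5,10) → (φ(5),φ(10)) = (5,11) ∈ E(G2) ✓
  (5,11) → (φ(5),φ(11)) = (8,11) ∈ E(G2) ✓
  (6,9) → (φ(6),φ(9)) = (3,9) ∈ E(G2) ✓
  (7,8) → (φ(7),φ(8)) = (1,2) ∈ E(G2) ✓
  (7,11) → (φ(7),φ(11)) = (1,8) ∈ E(G2) ✓
  (9,10) → (φ(9),φ(10)) = (5,9) ∈ E(G2) ✓
All 27 edges of G1 map to edges of G2, and |E(G1)| = |E(G2)| = 27, so φ is a bijection on edges as well as vertices. Hence G1 ≅ G2.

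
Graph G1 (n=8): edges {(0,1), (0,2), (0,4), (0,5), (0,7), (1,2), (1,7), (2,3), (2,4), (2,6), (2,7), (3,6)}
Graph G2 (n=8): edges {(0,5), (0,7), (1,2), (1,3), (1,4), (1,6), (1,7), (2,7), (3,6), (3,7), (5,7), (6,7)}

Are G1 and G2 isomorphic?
Yes, isomorphic

The graphs are isomorphic.
One valid mapping φ: V(G1) → V(G2): 0→1, 1→6, 2→7, 3→5, 4→2, 5→4, 6→0, 7→3

Verify φ preserves adjacency — for each edge of G1, its image is an edge of G2:
  (0,1) → (φ(0),φ(1)) = (1,6) ∈ E(G2) ✓
  (0,2) → (φ(0),φ(2)) = (1,7) ∈ E(G2) ✓
  (0,4) → (φ(0),φ(4)) = (1,2) ∈ E(G2) ✓
  (0,5) → (φ(0),φ(5)) = (1,4) ∈ E(G2) ✓
  (0,7) → (φ(0),φ(7)) = (1,3) ∈ E(G2) ✓
  (1,2) → (φ(1),φ(2)) = (6,7) ∈ E(G2) ✓
  (1,7) → (φ(1),φ(7)) = (3,6) ∈ E(G2) ✓
  (2,3) → (φ(2),φ(3)) = (5,7) ∈ E(G2) ✓
  (2,4) → (φ(2),φ(4)) = (2,7) ∈ E(G2) ✓
  (2,6) → (φ(2),φ(6)) = (0,7) ∈ E(G2) ✓
  (2,7) → (φ(2),φ(7)) = (3,7) ∈ E(G2) ✓
  (3,6) → (φ(3),φ(6)) = (0,5) ∈ E(G2) ✓
All 12 edges of G1 map to edges of G2, and |E(G1)| = |E(G2)| = 12, so φ is a bijection on edges as well as vertices. Hence G1 ≅ G2.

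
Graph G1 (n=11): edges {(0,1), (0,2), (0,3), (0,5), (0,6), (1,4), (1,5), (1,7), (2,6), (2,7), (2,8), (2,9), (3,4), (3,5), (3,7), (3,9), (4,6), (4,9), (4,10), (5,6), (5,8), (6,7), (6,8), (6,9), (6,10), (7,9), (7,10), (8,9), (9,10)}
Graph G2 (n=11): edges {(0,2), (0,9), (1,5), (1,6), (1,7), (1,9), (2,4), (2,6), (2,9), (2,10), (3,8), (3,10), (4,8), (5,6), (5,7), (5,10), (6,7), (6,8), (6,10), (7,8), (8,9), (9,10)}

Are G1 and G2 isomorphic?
No, not isomorphic

The graphs are NOT isomorphic.

Counting triangles (3-cliques): G1 has 20, G2 has 9.
Triangle count is an isomorphism invariant, so differing triangle counts rule out isomorphism.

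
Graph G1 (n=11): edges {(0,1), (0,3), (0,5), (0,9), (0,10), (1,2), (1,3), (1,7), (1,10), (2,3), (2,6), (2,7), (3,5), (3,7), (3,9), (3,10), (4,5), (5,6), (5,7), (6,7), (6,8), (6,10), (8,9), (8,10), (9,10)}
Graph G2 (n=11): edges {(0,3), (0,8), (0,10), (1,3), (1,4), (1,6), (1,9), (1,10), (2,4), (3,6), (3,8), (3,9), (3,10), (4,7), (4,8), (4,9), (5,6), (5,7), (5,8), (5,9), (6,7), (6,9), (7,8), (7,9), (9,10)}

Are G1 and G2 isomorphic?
Yes, isomorphic

The graphs are isomorphic.
One valid mapping φ: V(G1) → V(G2): 0→1, 1→6, 2→5, 3→9, 4→2, 5→4, 6→8, 7→7, 8→0, 9→10, 10→3

Verify φ preserves adjacency — for each edge of G1, its image is an edge of G2:
  (0,1) → (φ(0),φ(1)) = (1,6) ∈ E(G2) ✓
  (0,3) → (φ(0),φ(3)) = (1,9) ∈ E(G2) ✓
  (0,5) → (φ(0),φ(5)) = (1,4) ∈ E(G2) ✓
  (0,9) → (φ(0),φ(9)) = (1,10) ∈ E(G2) ✓
  (0,10) → (φ(0),φ(10)) = (1,3) ∈ E(G2) ✓
  (1,2) → (φ(1),φ(2)) = (5,6) ∈ E(G2) ✓
  (1,3) → (φ(1),φ(3)) = (6,9) ∈ E(G2) ✓
  (1,7) → (φ(1),φ(7)) = (6,7) ∈ E(G2) ✓
  (1,10) → (φ(1),φ(10)) = (3,6) ∈ E(G2) ✓
  (2,3) → (φ(2),φ(3)) = (5,9) ∈ E(G2) ✓
  (2,6) → (φ(2),φ(6)) = (5,8) ∈ E(G2) ✓
  (2,7) → (φ(2),φ(7)) = (5,7) ∈ E(G2) ✓
  (3,5) → (φ(3),φ(5)) = (4,9) ∈ E(G2) ✓
  (3,7) → (φ(3),φ(7)) = (7,9) ∈ E(G2) ✓
  (3,9) → (φ(3),φ(9)) = (9,10) ∈ E(G2) ✓
  (3,10) → (φ(3),φ(10)) = (3,9) ∈ E(G2) ✓
  (4,5) → (φ(4),φ(5)) = (2,4) ∈ E(G2) ✓
  (5,6) → (φ(5),φ(6)) = (4,8) ∈ E(G2) ✓
  (5,7) → (φ(5),φ(7)) = (4,7) ∈ E(G2) ✓
  (6,7) → (φ(6),φ(7)) = (7,8) ∈ E(G2) ✓
  (6,8) → (φ(6),φ(8)) = (0,8) ∈ E(G2) ✓
  (6,10) → (φ(6),φ(10)) = (3,8) ∈ E(G2) ✓
  (8,9) → (φ(8),φ(9)) = (0,10) ∈ E(G2) ✓
  (8,10) → (φ(8),φ(10)) = (0,3) ∈ E(G2) ✓
  (9,10) → (φ(9),φ(10)) = (3,10) ∈ E(G2) ✓
All 25 edges of G1 map to edges of G2, and |E(G1)| = |E(G2)| = 25, so φ is a bijection on edges as well as vertices. Hence G1 ≅ G2.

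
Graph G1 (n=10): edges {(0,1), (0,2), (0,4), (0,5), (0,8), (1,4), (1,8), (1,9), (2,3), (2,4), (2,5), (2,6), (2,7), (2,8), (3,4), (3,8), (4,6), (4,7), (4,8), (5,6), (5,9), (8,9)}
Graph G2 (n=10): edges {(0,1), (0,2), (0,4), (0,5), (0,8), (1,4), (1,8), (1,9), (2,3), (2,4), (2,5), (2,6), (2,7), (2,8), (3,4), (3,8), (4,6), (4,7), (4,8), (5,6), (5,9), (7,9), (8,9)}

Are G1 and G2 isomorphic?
No, not isomorphic

The graphs are NOT isomorphic.

Counting edges: G1 has 22 edge(s); G2 has 23 edge(s).
Edge count is an isomorphism invariant (a bijection on vertices induces a bijection on edges), so differing edge counts rule out isomorphism.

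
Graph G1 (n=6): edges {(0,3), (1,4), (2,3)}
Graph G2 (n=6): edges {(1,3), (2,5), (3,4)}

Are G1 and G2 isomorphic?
Yes, isomorphic

The graphs are isomorphic.
One valid mapping φ: V(G1) → V(G2): 0→1, 1→2, 2→4, 3→3, 4→5, 5→0

Verify φ preserves adjacency — for each edge of G1, its image is an edge of G2:
  (0,3) → (φ(0),φ(3)) = (1,3) ∈ E(G2) ✓
  (1,4) → (φ(1),φ(4)) = (2,5) ∈ E(G2) ✓
  (2,3) → (φ(2),φ(3)) = (3,4) ∈ E(G2) ✓
All 3 edges of G1 map to edges of G2, and |E(G1)| = |E(G2)| = 3, so φ is a bijection on edges as well as vertices. Hence G1 ≅ G2.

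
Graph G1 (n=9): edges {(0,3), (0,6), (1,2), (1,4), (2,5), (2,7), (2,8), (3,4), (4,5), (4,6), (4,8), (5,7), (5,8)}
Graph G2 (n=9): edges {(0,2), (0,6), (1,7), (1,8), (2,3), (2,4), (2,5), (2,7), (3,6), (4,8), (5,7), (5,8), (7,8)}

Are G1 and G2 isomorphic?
Yes, isomorphic

The graphs are isomorphic.
One valid mapping φ: V(G1) → V(G2): 0→6, 1→4, 2→8, 3→3, 4→2, 5→7, 6→0, 7→1, 8→5

Verify φ preserves adjacency — for each edge of G1, its image is an edge of G2:
  (0,3) → (φ(0),φ(3)) = (3,6) ∈ E(G2) ✓
  (0,6) → (φ(0),φ(6)) = (0,6) ∈ E(G2) ✓
  (1,2) → (φ(1),φ(2)) = (4,8) ∈ E(G2) ✓
  (1,4) → (φ(1),φ(4)) = (2,4) ∈ E(G2) ✓
  (2,5) → (φ(2),φ(5)) = (7,8) ∈ E(G2) ✓
  (2,7) → (φ(2),φ(7)) = (1,8) ∈ E(G2) ✓
  (2,8) → (φ(2),φ(8)) = (5,8) ∈ E(G2) ✓
  (3,4) → (φ(3),φ(4)) = (2,3) ∈ E(G2) ✓
  (4,5) → (φ(4),φ(5)) = (2,7) ∈ E(G2) ✓
  (4,6) → (φ(4),φ(6)) = (0,2) ∈ E(G2) ✓
  (4,8) → (φ(4),φ(8)) = (2,5) ∈ E(G2) ✓
  (5,7) → (φ(5),φ(7)) = (1,7) ∈ E(G2) ✓
  (5,8) → (φ(5),φ(8)) = (5,7) ∈ E(G2) ✓
All 13 edges of G1 map to edges of G2, and |E(G1)| = |E(G2)| = 13, so φ is a bijection on edges as well as vertices. Hence G1 ≅ G2.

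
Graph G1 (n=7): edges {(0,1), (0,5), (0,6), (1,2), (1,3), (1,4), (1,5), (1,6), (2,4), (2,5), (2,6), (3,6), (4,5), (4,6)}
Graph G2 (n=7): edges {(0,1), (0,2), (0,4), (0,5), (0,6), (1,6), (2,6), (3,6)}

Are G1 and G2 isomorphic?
No, not isomorphic

The graphs are NOT isomorphic.

Degrees in G1: deg(0)=3, deg(1)=6, deg(2)=4, deg(3)=2, deg(4)=4, deg(5)=4, deg(6)=5.
Sorted degree sequence of G1: [6, 5, 4, 4, 4, 3, 2].
Degrees in G2: deg(0)=5, deg(1)=2, deg(2)=2, deg(3)=1, deg(4)=1, deg(5)=1, deg(6)=4.
Sorted degree sequence of G2: [5, 4, 2, 2, 1, 1, 1].
The (sorted) degree sequence is an isomorphism invariant, so since G1 and G2 have different degree sequences they cannot be isomorphic.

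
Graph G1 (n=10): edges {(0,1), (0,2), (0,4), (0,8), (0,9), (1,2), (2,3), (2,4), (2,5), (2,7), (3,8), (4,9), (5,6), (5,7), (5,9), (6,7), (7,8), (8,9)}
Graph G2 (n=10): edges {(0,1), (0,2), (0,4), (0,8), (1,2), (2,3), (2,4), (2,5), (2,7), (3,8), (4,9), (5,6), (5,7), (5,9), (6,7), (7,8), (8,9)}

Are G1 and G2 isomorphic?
No, not isomorphic

The graphs are NOT isomorphic.

Counting edges: G1 has 18 edge(s); G2 has 17 edge(s).
Edge count is an isomorphism invariant (a bijection on vertices induces a bijection on edges), so differing edge counts rule out isomorphism.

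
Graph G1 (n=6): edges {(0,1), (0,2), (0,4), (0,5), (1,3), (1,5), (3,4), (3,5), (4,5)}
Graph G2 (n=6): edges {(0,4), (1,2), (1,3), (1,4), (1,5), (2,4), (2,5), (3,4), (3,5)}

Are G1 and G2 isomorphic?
Yes, isomorphic

The graphs are isomorphic.
One valid mapping φ: V(G1) → V(G2): 0→4, 1→2, 2→0, 3→5, 4→3, 5→1

Verify φ preserves adjacency — for each edge of G1, its image is an edge of G2:
  (0,1) → (φ(0),φ(1)) = (2,4) ∈ E(G2) ✓
  (0,2) → (φ(0),φ(2)) = (0,4) ∈ E(G2) ✓
  (0,4) → (φ(0),φ(4)) = (3,4) ∈ E(G2) ✓
  (0,5) → (φ(0),φ(5)) = (1,4) ∈ E(G2) ✓
  (1,3) → (φ(1),φ(3)) = (2,5) ∈ E(G2) ✓
  (1,5) → (φ(1),φ(5)) = (1,2) ∈ E(G2) ✓
  (3,4) → (φ(3),φ(4)) = (3,5) ∈ E(G2) ✓
  (3,5) → (φ(3),φ(5)) = (1,5) ∈ E(G2) ✓
  (4,5) → (φ(4),φ(5)) = (1,3) ∈ E(G2) ✓
All 9 edges of G1 map to edges of G2, and |E(G1)| = |E(G2)| = 9, so φ is a bijection on edges as well as vertices. Hence G1 ≅ G2.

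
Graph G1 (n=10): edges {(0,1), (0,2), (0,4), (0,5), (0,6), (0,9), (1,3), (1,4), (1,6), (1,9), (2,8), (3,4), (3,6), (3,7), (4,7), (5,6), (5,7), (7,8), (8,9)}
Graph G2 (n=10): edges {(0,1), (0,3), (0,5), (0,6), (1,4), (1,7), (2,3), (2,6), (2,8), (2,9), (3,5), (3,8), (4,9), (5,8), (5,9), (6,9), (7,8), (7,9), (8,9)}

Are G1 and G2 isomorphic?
Yes, isomorphic

The graphs are isomorphic.
One valid mapping φ: V(G1) → V(G2): 0→9, 1→8, 2→4, 3→3, 4→5, 5→6, 6→2, 7→0, 8→1, 9→7

Verify φ preserves adjacency — for each edge of G1, its image is an edge of G2:
  (0,1) → (φ(0),φ(1)) = (8,9) ∈ E(G2) ✓
  (0,2) → (φ(0),φ(2)) = (4,9) ∈ E(G2) ✓
  (0,4) → (φ(0),φ(4)) = (5,9) ∈ E(G2) ✓
  (0,5) → (φ(0),φ(5)) = (6,9) ∈ E(G2) ✓
  (0,6) → (φ(0),φ(6)) = (2,9) ∈ E(G2) ✓
  (0,9) → (φ(0),φ(9)) = (7,9) ∈ E(G2) ✓
  (1,3) → (φ(1),φ(3)) = (3,8) ∈ E(G2) ✓
  (1,4) → (φ(1),φ(4)) = (5,8) ∈ E(G2) ✓
  (1,6) → (φ(1),φ(6)) = (2,8) ∈ E(G2) ✓
  (1,9) → (φ(1),φ(9)) = (7,8) ∈ E(G2) ✓
  (2,8) → (φ(2),φ(8)) = (1,4) ∈ E(G2) ✓
  (3,4) → (φ(3),φ(4)) = (3,5) ∈ E(G2) ✓
  (3,6) → (φ(3),φ(6)) = (2,3) ∈ E(G2) ✓
  (3,7) → (φ(3),φ(7)) = (0,3) ∈ E(G2) ✓
  (4,7) → (φ(4),φ(7)) = (0,5) ∈ E(G2) ✓
  (5,6) → (φ(5),φ(6)) = (2,6) ∈ E(G2) ✓
  (5,7) → (φ(5),φ(7)) = (0,6) ∈ E(G2) ✓
  (7,8) → (φ(7),φ(8)) = (0,1) ∈ E(G2) ✓
  (8,9) → (φ(8),φ(9)) = (1,7) ∈ E(G2) ✓
All 19 edges of G1 map to edges of G2, and |E(G1)| = |E(G2)| = 19, so φ is a bijection on edges as well as vertices. Hence G1 ≅ G2.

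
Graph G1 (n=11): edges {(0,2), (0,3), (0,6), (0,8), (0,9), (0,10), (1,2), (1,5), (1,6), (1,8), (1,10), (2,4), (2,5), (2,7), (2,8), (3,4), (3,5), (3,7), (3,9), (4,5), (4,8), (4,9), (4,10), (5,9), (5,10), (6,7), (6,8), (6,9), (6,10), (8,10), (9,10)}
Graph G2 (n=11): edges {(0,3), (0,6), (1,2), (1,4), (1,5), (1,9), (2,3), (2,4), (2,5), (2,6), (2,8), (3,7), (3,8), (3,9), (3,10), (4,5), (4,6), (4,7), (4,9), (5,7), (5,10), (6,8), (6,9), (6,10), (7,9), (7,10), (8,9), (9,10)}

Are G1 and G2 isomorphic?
No, not isomorphic

The graphs are NOT isomorphic.

Counting triangles (3-cliques): G1 has 25, G2 has 19.
Triangle count is an isomorphism invariant, so differing triangle counts rule out isomorphism.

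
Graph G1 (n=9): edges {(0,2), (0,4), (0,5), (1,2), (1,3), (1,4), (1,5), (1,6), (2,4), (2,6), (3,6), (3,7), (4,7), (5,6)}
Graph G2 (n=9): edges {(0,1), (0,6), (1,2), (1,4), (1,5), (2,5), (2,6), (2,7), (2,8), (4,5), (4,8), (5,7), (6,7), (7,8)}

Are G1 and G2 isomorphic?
Yes, isomorphic

The graphs are isomorphic.
One valid mapping φ: V(G1) → V(G2): 0→4, 1→2, 2→5, 3→6, 4→1, 5→8, 6→7, 7→0, 8→3

Verify φ preserves adjacency — for each edge of G1, its image is an edge of G2:
  (0,2) → (φ(0),φ(2)) = (4,5) ∈ E(G2) ✓
  (0,4) → (φ(0),φ(4)) = (1,4) ∈ E(G2) ✓
  (0,5) → (φ(0),φ(5)) = (4,8) ∈ E(G2) ✓
  (1,2) → (φ(1),φ(2)) = (2,5) ∈ E(G2) ✓
  (1,3) → (φ(1),φ(3)) = (2,6) ∈ E(G2) ✓
  (1,4) → (φ(1),φ(4)) = (1,2) ∈ E(G2) ✓
  (1,5) → (φ(1),φ(5)) = (2,8) ∈ E(G2) ✓
  (1,6) → (φ(1),φ(6)) = (2,7) ∈ E(G2) ✓
  (2,4) → (φ(2),φ(4)) = (1,5) ∈ E(G2) ✓
  (2,6) → (φ(2),φ(6)) = (5,7) ∈ E(G2) ✓
  (3,6) → (φ(3),φ(6)) = (6,7) ∈ E(G2) ✓
  (3,7) → (φ(3),φ(7)) = (0,6) ∈ E(G2) ✓
  (4,7) → (φ(4),φ(7)) = (0,1) ∈ E(G2) ✓
  (5,6) → (φ(5),φ(6)) = (7,8) ∈ E(G2) ✓
All 14 edges of G1 map to edges of G2, and |E(G1)| = |E(G2)| = 14, so φ is a bijection on edges as well as vertices. Hence G1 ≅ G2.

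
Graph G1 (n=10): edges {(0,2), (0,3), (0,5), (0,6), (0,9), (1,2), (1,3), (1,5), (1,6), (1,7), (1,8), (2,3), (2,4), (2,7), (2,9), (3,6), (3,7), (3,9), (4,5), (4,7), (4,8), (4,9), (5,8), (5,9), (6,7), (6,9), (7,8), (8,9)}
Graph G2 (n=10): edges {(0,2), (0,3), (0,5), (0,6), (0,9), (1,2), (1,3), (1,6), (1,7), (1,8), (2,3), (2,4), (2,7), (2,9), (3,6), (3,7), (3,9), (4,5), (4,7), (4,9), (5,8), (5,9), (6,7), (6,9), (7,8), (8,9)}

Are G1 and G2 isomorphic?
No, not isomorphic

The graphs are NOT isomorphic.

Counting edges: G1 has 28 edge(s); G2 has 26 edge(s).
Edge count is an isomorphism invariant (a bijection on vertices induces a bijection on edges), so differing edge counts rule out isomorphism.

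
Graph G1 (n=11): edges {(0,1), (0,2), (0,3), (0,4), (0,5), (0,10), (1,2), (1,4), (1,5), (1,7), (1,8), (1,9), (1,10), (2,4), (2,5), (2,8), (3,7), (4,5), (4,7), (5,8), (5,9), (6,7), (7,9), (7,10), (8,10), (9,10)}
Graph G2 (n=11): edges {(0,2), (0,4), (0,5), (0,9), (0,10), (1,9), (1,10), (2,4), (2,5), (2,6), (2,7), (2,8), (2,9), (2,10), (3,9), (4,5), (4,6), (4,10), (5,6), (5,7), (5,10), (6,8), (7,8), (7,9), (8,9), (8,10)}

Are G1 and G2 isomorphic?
Yes, isomorphic

The graphs are isomorphic.
One valid mapping φ: V(G1) → V(G2): 0→10, 1→2, 2→4, 3→1, 4→0, 5→5, 6→3, 7→9, 8→6, 9→7, 10→8

Verify φ preserves adjacency — for each edge of G1, its image is an edge of G2:
  (0,1) → (φ(0),φ(1)) = (2,10) ∈ E(G2) ✓
  (0,2) → (φ(0),φ(2)) = (4,10) ∈ E(G2) ✓
  (0,3) → (φ(0),φ(3)) = (1,10) ∈ E(G2) ✓
  (0,4) → (φ(0),φ(4)) = (0,10) ∈ E(G2) ✓
  (0,5) → (φ(0),φ(5)) = (5,10) ∈ E(G2) ✓
  (0,10) → (φ(0),φ(10)) = (8,10) ∈ E(G2) ✓
  (1,2) → (φ(1),φ(2)) = (2,4) ∈ E(G2) ✓
  (1,4) → (φ(1),φ(4)) = (0,2) ∈ E(G2) ✓
  (1,5) → (φ(1),φ(5)) = (2,5) ∈ E(G2) ✓
  (1,7) → (φ(1),φ(7)) = (2,9) ∈ E(G2) ✓
  (1,8) → (φ(1),φ(8)) = (2,6) ∈ E(G2) ✓
  (1,9) → (φ(1),φ(9)) = (2,7) ∈ E(G2) ✓
  (1,10) → (φ(1),φ(10)) = (2,8) ∈ E(G2) ✓
  (2,4) → (φ(2),φ(4)) = (0,4) ∈ E(G2) ✓
  (2,5) → (φ(2),φ(5)) = (4,5) ∈ E(G2) ✓
  (2,8) → (φ(2),φ(8)) = (4,6) ∈ E(G2) ✓
  (3,7) → (φ(3),φ(7)) = (1,9) ∈ E(G2) ✓
  (4,5) → (φ(4),φ(5)) = (0,5) ∈ E(G2) ✓
  (4,7) → (φ(4),φ(7)) = (0,9) ∈ E(G2) ✓
  (5,8) → (φ(5),φ(8)) = (5,6) ∈ E(G2) ✓
  (5,9) → (φ(5),φ(9)) = (5,7) ∈ E(G2) ✓
  (6,7) → (φ(6),φ(7)) = (3,9) ∈ E(G2) ✓
  (7,9) → (φ(7),φ(9)) = (7,9) ∈ E(G2) ✓
  (7,10) → (φ(7),φ(10)) = (8,9) ∈ E(G2) ✓
  (8,10) → (φ(8),φ(10)) = (6,8) ∈ E(G2) ✓
  (9,10) → (φ(9),φ(10)) = (7,8) ∈ E(G2) ✓
All 26 edges of G1 map to edges of G2, and |E(G1)| = |E(G2)| = 26, so φ is a bijection on edges as well as vertices. Hence G1 ≅ G2.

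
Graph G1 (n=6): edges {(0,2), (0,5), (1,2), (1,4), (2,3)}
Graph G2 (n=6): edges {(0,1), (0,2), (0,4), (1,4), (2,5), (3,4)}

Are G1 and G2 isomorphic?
No, not isomorphic

The graphs are NOT isomorphic.

Counting triangles (3-cliques): G1 has 0, G2 has 1.
Triangle count is an isomorphism invariant, so differing triangle counts rule out isomorphism.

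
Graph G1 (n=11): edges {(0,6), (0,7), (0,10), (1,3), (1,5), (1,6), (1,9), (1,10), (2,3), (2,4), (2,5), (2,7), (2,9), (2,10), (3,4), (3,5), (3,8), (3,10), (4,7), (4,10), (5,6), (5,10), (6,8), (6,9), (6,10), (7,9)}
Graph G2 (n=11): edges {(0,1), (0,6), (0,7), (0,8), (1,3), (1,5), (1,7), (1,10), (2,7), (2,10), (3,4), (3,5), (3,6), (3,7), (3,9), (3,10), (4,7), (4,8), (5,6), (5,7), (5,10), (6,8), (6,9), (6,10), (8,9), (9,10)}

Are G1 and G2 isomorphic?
Yes, isomorphic

The graphs are isomorphic.
One valid mapping φ: V(G1) → V(G2): 0→4, 1→1, 2→6, 3→10, 4→9, 5→5, 6→7, 7→8, 8→2, 9→0, 10→3

Verify φ preserves adjacency — for each edge of G1, its image is an edge of G2:
  (0,6) → (φ(0),φ(6)) = (4,7) ∈ E(G2) ✓
  (0,7) → (φ(0),φ(7)) = (4,8) ∈ E(G2) ✓
  (0,10) → (φ(0),φ(10)) = (3,4) ∈ E(G2) ✓
  (1,3) → (φ(1),φ(3)) = (1,10) ∈ E(G2) ✓
  (1,5) → (φ(1),φ(5)) = (1,5) ∈ E(G2) ✓
  (1,6) → (φ(1),φ(6)) = (1,7) ∈ E(G2) ✓
  (1,9) → (φ(1),φ(9)) = (0,1) ∈ E(G2) ✓
  (1,10) → (φ(1),φ(10)) = (1,3) ∈ E(G2) ✓
  (2,3) → (φ(2),φ(3)) = (6,10) ∈ E(G2) ✓
  (2,4) → (φ(2),φ(4)) = (6,9) ∈ E(G2) ✓
  (2,5) → (φ(2),φ(5)) = (5,6) ∈ E(G2) ✓
  (2,7) → (φ(2),φ(7)) = (6,8) ∈ E(G2) ✓
  (2,9) → (φ(2),φ(9)) = (0,6) ∈ E(G2) ✓
  (2,10) → (φ(2),φ(10)) = (3,6) ∈ E(G2) ✓
  (3,4) → (φ(3),φ(4)) = (9,10) ∈ E(G2) ✓
  (3,5) → (φ(3),φ(5)) = (5,10) ∈ E(G2) ✓
  (3,8) → (φ(3),φ(8)) = (2,10) ∈ E(G2) ✓
  (3,10) → (φ(3),φ(10)) = (3,10) ∈ E(G2) ✓
  (4,7) → (φ(4),φ(7)) = (8,9) ∈ E(G2) ✓
  (4,10) → (φ(4),φ(10)) = (3,9) ∈ E(G2) ✓
  (5,6) → (φ(5),φ(6)) = (5,7) ∈ E(G2) ✓
  (5,10) → (φ(5),φ(10)) = (3,5) ∈ E(G2) ✓
  (6,8) → (φ(6),φ(8)) = (2,7) ∈ E(G2) ✓
  (6,9) → (φ(6),φ(9)) = (0,7) ∈ E(G2) ✓
  (6,10) → (φ(6),φ(10)) = (3,7) ∈ E(G2) ✓
  (7,9) → (φ(7),φ(9)) = (0,8) ∈ E(G2) ✓
All 26 edges of G1 map to edges of G2, and |E(G1)| = |E(G2)| = 26, so φ is a bijection on edges as well as vertices. Hence G1 ≅ G2.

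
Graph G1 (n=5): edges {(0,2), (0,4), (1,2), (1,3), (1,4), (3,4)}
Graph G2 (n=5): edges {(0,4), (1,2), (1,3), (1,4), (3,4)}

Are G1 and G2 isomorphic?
No, not isomorphic

The graphs are NOT isomorphic.

Counting edges: G1 has 6 edge(s); G2 has 5 edge(s).
Edge count is an isomorphism invariant (a bijection on vertices induces a bijection on edges), so differing edge counts rule out isomorphism.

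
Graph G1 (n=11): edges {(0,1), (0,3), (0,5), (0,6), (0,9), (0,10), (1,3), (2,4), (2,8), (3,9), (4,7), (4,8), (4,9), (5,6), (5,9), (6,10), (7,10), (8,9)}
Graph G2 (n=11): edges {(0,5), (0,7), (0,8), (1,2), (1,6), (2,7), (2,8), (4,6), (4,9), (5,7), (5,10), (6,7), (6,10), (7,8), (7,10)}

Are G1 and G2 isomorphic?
No, not isomorphic

The graphs are NOT isomorphic.

Connected components of G1: 1 component(s) with vertex sets [[0, 1, 2, 3, 4, 5, 6, 7, 8, 9, 10]], sizes [11].
Connected components of G2: 2 component(s) with vertex sets [[3], [0, 1, 2, 4, 5, 6, 7, 8, 9, 10]], sizes [1, 10].
The number of connected components (and the multiset of component sizes) is an isomorphism invariant — an isomorphism maps each component of G1 bijectively onto a component of G2. Since G1 has 1 component(s) and G2 has 2, they cannot be isomorphic.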